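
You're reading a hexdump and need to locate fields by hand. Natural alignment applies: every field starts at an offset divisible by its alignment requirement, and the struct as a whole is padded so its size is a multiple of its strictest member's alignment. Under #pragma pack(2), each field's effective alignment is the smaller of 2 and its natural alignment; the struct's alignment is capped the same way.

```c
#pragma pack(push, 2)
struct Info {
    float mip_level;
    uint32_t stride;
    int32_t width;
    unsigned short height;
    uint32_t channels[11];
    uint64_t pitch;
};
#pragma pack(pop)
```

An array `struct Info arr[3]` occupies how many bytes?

@0: mip_level [4B, align 2] → 4
@4: stride [4B, align 2] → 8
@8: width [4B, align 2] → 12
@12: height [2B, align 2] → 14
@14: channels [44B, align 2] → 58
@58: pitch [8B, align 2] → 66
size 66, align 2
array of 3: 3 × 66 = 198

198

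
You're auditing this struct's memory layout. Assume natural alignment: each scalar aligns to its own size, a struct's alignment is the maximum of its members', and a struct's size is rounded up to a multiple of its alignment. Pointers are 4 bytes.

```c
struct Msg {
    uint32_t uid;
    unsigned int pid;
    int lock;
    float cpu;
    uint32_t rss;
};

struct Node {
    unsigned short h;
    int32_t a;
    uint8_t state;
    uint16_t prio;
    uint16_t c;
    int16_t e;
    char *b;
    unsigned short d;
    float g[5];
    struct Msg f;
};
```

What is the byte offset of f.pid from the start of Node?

48

Msg: 0..4  uid  (4B, 4-aligned); 4..8  pid  (4B, 4-aligned); 8..12  lock  (4B, 4-aligned); 12..16  cpu  (4B, 4-aligned); 16..20  rss  (4B, 4-aligned); sizeof = 20, alignof = 4
0..2  h  (2B, 2-aligned)
2..4  -- padding (2B)
4..8  a  (4B, 4-aligned)
8..9  state  (1B, 1-aligned)
9..10  -- padding (1B)
10..12  prio  (2B, 2-aligned)
12..14  c  (2B, 2-aligned)
14..16  e  (2B, 2-aligned)
16..20  b  (4B, 4-aligned)
20..22  d  (2B, 2-aligned)
22..24  -- padding (2B)
24..44  g  (20B, 4-aligned)
44..64  f  (20B, 4-aligned)
within Msg: pid at 4
44 + 4 = 48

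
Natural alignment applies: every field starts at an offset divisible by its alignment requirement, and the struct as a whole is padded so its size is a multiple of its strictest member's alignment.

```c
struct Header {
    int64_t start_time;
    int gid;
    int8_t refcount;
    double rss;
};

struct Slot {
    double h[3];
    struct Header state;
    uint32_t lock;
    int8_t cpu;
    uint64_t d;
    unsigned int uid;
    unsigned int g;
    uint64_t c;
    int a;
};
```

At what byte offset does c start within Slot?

72

Header: @0: start_time [8B, align 8] → 8; @8: gid [4B, align 4] → 12; @12: refcount [1B, align 1] → 13; +3 pad (align 8); @16: rss [8B, align 8] → 24; size 24, align 8
@0: h [24B, align 8] → 24
@24: state [24B, align 8] → 48
@48: lock [4B, align 4] → 52
@52: cpu [1B, align 1] → 53
+3 pad (align 8)
@56: d [8B, align 8] → 64
@64: uid [4B, align 4] → 68
@68: g [4B, align 4] → 72
@72: c [8B, align 8] → 80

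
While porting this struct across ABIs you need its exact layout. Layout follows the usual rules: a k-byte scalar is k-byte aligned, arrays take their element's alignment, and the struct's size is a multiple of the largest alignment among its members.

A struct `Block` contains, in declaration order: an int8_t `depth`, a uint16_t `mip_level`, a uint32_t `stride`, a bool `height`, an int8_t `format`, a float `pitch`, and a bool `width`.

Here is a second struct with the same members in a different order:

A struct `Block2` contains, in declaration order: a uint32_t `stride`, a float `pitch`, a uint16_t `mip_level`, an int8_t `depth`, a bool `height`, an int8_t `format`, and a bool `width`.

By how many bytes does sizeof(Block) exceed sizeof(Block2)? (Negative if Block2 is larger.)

4

depth at 0 (size 1, align 1) → ends 1
pad 1 to align 2 for mip_level
mip_level at 2 (size 2, align 2) → ends 4
stride at 4 (size 4, align 4) → ends 8
height at 8 (size 1, align 1) → ends 9
format at 9 (size 1, align 1) → ends 10
pad 2 to align 4 for pitch
pitch at 12 (size 4, align 4) → ends 16
width at 16 (size 1, align 1) → ends 17
tail pad 3 to reach multiple of 4
total 20 bytes, alignment 4
— Block2 —
stride at 0 (size 4, align 4) → ends 4
pitch at 4 (size 4, align 4) → ends 8
mip_level at 8 (size 2, align 2) → ends 10
depth at 10 (size 1, align 1) → ends 11
height at 11 (size 1, align 1) → ends 12
format at 12 (size 1, align 1) → ends 13
width at 13 (size 1, align 1) → ends 14
tail pad 2 to reach multiple of 4
total 16 bytes, alignment 4
20 − 16 = 4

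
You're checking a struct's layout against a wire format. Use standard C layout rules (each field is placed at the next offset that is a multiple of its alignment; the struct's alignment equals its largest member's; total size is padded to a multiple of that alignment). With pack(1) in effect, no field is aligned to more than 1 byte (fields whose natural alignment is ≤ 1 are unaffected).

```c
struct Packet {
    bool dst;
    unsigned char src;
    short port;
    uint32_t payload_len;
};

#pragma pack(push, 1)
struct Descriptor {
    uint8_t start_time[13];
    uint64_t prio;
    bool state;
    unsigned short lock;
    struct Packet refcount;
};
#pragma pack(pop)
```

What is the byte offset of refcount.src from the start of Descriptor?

Packet: 0..1  dst  (1B, 1-aligned); 1..2  src  (1B, 1-aligned); 2..4  port  (2B, 2-aligned); 4..8  payload_len  (4B, 4-aligned); sizeof = 8, alignof = 4
0..13  start_time  (13B, 1-aligned)
13..21  prio  (8B, 1-aligned)
21..22  state  (1B, 1-aligned)
22..24  lock  (2B, 1-aligned)
24..32  refcount  (8B, 1-aligned)
within Packet: src at 1
24 + 1 = 25

25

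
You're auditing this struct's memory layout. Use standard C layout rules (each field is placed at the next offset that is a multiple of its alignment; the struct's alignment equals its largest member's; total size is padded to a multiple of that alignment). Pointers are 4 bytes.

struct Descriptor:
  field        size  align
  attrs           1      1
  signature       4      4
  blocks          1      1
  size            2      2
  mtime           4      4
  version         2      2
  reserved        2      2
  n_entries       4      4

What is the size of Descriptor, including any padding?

24

@0: attrs [1B, align 1] → 1
+3 pad (align 4)
@4: signature [4B, align 4] → 8
@8: blocks [1B, align 1] → 9
+1 pad (align 2)
@10: size [2B, align 2] → 12
@12: mtime [4B, align 4] → 16
@16: version [2B, align 2] → 18
@18: reserved [2B, align 2] → 20
@20: n_entries [4B, align 4] → 24
size 24, align 4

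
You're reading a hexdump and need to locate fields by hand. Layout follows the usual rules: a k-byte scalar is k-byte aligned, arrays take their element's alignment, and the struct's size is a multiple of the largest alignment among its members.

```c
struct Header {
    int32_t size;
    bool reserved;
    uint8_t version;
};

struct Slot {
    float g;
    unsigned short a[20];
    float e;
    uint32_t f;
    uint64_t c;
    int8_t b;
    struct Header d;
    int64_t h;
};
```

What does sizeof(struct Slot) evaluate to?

Header: size at 0 (size 4, align 4) → ends 4; reserved at 4 (size 1, align 1) → ends 5; version at 5 (size 1, align 1) → ends 6; tail pad 2 to reach multiple of 4; total 8 bytes, alignment 4
g at 0 (size 4, align 4) → ends 4
a at 4 (size 40, align 2) → ends 44
e at 44 (size 4, align 4) → ends 48
f at 48 (size 4, align 4) → ends 52
pad 4 to align 8 for c
c at 56 (size 8, align 8) → ends 64
b at 64 (size 1, align 1) → ends 65
pad 3 to align 4 for d
d at 68 (size 8, align 4) → ends 76
pad 4 to align 8 for h
h at 80 (size 8, align 8) → ends 88
total 88 bytes, alignment 8

88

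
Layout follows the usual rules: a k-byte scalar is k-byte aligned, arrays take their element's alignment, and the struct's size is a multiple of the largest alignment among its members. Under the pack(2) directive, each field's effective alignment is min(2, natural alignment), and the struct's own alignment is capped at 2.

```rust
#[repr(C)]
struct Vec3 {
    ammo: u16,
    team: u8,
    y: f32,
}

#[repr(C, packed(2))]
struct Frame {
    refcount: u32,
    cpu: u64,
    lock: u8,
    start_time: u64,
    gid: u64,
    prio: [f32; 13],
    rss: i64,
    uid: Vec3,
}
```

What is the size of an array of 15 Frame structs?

1470

Vec3: ammo at 0 (size 2, align 2) → ends 2; team at 2 (size 1, align 1) → ends 3; pad 1 to align 4 for y; y at 4 (size 4, align 4) → ends 8; total 8 bytes, alignment 4
refcount at 0 (size 4, align 2) → ends 4
cpu at 4 (size 8, align 2) → ends 12
lock at 12 (size 1, align 1) → ends 13
pad 1 to align 2 for start_time
start_time at 14 (size 8, align 2) → ends 22
gid at 22 (size 8, align 2) → ends 30
prio at 30 (size 52, align 2) → ends 82
rss at 82 (size 8, align 2) → ends 90
uid at 90 (size 8, align 2) → ends 98
total 98 bytes, alignment 2
array of 15: 15 × 98 = 1470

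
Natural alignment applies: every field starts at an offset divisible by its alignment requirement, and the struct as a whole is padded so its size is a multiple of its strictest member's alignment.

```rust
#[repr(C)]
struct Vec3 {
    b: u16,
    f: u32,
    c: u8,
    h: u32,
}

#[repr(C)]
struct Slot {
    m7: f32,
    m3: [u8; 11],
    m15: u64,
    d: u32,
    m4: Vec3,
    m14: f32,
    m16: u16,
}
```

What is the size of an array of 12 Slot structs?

Vec3: @0: b [2B, align 2] → 2; +2 pad (align 4); @4: f [4B, align 4] → 8; @8: c [1B, align 1] → 9; +3 pad (align 4); @12: h [4B, align 4] → 16; size 16, align 4
@0: m7 [4B, align 4] → 4
@4: m3 [11B, align 1] → 15
+1 pad (align 8)
@16: m15 [8B, align 8] → 24
@24: d [4B, align 4] → 28
@28: m4 [16B, align 4] → 44
@44: m14 [4B, align 4] → 48
@48: m16 [2B, align 2] → 50
+6 tail pad (align 8)
size 56, align 8
array of 12: 12 × 56 = 672

672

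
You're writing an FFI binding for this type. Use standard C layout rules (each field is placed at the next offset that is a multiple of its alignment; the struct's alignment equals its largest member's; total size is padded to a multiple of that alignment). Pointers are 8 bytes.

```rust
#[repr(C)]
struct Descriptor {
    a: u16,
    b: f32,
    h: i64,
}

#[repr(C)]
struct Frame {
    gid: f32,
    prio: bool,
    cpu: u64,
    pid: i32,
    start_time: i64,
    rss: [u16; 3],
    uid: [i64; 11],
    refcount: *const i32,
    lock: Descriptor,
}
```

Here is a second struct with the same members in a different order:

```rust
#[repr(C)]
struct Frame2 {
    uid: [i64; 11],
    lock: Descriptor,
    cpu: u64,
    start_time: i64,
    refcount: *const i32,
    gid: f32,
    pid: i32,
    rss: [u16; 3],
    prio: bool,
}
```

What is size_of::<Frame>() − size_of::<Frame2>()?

Descriptor: 0..2  a  (2B, 2-aligned); 2..4  -- padding (2B); 4..8  b  (4B, 4-aligned); 8..16  h  (8B, 8-aligned); sizeof = 16, alignof = 8
0..4  gid  (4B, 4-aligned)
4..5  prio  (1B, 1-aligned)
5..8  -- padding (3B)
8..16  cpu  (8B, 8-aligned)
16..20  pid  (4B, 4-aligned)
20..24  -- padding (4B)
24..32  start_time  (8B, 8-aligned)
32..38  rss  (6B, 2-aligned)
38..40  -- padding (2B)
40..128  uid  (88B, 8-aligned)
128..136  refcount  (8B, 8-aligned)
136..152  lock  (16B, 8-aligned)
sizeof = 152, alignof = 8
— Frame2 —
0..88  uid  (88B, 8-aligned)
88..104  lock  (16B, 8-aligned)
104..112  cpu  (8B, 8-aligned)
112..120  start_time  (8B, 8-aligned)
120..128  refcount  (8B, 8-aligned)
128..132  gid  (4B, 4-aligned)
132..136  pid  (4B, 4-aligned)
136..142  rss  (6B, 2-aligned)
142..143  prio  (1B, 1-aligned)
143..144  -- tail padding (1B)
sizeof = 144, alignof = 8
152 − 144 = 8

8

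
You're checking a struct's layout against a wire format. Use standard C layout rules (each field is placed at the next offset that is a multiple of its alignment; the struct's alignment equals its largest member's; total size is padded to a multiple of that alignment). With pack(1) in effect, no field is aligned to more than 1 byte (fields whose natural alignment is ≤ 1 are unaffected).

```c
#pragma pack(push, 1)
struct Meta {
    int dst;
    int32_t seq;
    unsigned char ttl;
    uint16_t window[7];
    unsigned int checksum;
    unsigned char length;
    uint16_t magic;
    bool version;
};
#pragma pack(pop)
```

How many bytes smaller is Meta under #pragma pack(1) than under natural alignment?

natural layout:
  dst at 0 (size 4, align 4) → ends 4
  seq at 4 (size 4, align 4) → ends 8
  ttl at 8 (size 1, align 1) → ends 9
  pad 1 to align 2 for window
  window at 10 (size 14, align 2) → ends 24
  checksum at 24 (size 4, align 4) → ends 28
  length at 28 (size 1, align 1) → ends 29
  pad 1 to align 2 for magic
  magic at 30 (size 2, align 2) → ends 32
  version at 32 (size 1, align 1) → ends 33
  tail pad 3 to reach multiple of 4
  total 36 bytes, alignment 4
packed(1) layout:
  dst at 0 (size 4, align 1) → ends 4
  seq at 4 (size 4, align 1) → ends 8
  ttl at 8 (size 1, align 1) → ends 9
  window at 9 (size 14, align 1) → ends 23
  checksum at 23 (size 4, align 1) → ends 27
  length at 27 (size 1, align 1) → ends 28
  magic at 28 (size 2, align 1) → ends 30
  version at 30 (size 1, align 1) → ends 31
  total 31 bytes, alignment 1
36 − 31 = 5

5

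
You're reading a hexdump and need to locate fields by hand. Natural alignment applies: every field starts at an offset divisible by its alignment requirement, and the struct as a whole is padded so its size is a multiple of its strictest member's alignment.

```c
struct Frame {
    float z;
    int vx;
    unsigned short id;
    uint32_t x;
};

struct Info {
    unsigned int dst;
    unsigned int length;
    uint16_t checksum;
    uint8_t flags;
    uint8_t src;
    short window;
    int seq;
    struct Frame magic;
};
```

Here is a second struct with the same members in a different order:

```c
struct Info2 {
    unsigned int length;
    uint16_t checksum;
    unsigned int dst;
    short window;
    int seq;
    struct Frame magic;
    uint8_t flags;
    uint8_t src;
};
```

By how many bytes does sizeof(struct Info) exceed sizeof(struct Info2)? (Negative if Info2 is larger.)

Frame: z at 0 (size 4, align 4) → ends 4; vx at 4 (size 4, align 4) → ends 8; id at 8 (size 2, align 2) → ends 10; pad 2 to align 4 for x; x at 12 (size 4, align 4) → ends 16; total 16 bytes, alignment 4
dst at 0 (size 4, align 4) → ends 4
length at 4 (size 4, align 4) → ends 8
checksum at 8 (size 2, align 2) → ends 10
flags at 10 (size 1, align 1) → ends 11
src at 11 (size 1, align 1) → ends 12
window at 12 (size 2, align 2) → ends 14
pad 2 to align 4 for seq
seq at 16 (size 4, align 4) → ends 20
magic at 20 (size 16, align 4) → ends 36
total 36 bytes, alignment 4
— Info2 —
length at 0 (size 4, align 4) → ends 4
checksum at 4 (size 2, align 2) → ends 6
pad 2 to align 4 for dst
dst at 8 (size 4, align 4) → ends 12
window at 12 (size 2, align 2) → ends 14
pad 2 to align 4 for seq
seq at 16 (size 4, align 4) → ends 20
magic at 20 (size 16, align 4) → ends 36
flags at 36 (size 1, align 1) → ends 37
src at 37 (size 1, align 1) → ends 38
tail pad 2 to reach multiple of 4
total 40 bytes, alignment 4
36 − 40 = -4

-4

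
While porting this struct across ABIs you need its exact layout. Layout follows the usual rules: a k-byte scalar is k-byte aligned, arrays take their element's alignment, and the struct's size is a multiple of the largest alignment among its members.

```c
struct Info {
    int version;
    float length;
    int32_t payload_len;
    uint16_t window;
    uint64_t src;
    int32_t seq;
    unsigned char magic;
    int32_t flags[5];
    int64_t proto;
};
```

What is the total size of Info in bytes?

64 bytes

version at 0 (size 4, align 4) → ends 4
length at 4 (size 4, align 4) → ends 8
payload_len at 8 (size 4, align 4) → ends 12
window at 12 (size 2, align 2) → ends 14
pad 2 to align 8 for src
src at 16 (size 8, align 8) → ends 24
seq at 24 (size 4, align 4) → ends 28
magic at 28 (size 1, align 1) → ends 29
pad 3 to align 4 for flags
flags at 32 (size 20, align 4) → ends 52
pad 4 to align 8 for proto
proto at 56 (size 8, align 8) → ends 64
total 64 bytes, alignment 8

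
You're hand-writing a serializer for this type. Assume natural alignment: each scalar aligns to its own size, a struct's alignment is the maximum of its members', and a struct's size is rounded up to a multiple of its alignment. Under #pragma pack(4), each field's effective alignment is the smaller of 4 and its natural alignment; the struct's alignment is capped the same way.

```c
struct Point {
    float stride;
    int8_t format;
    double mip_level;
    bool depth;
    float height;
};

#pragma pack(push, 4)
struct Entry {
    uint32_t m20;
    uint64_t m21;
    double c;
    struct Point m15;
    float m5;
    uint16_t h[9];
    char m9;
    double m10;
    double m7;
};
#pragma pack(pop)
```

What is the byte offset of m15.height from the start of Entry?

Point: @0: stride [4B, align 4] → 4; @4: format [1B, align 1] → 5; +3 pad (align 8); @8: mip_level [8B, align 8] → 16; @16: depth [1B, align 1] → 17; +3 pad (align 4); @20: height [4B, align 4] → 24; size 24, align 8
@0: m20 [4B, align 4] → 4
@4: m21 [8B, align 4] → 12
@12: c [8B, align 4] → 20
@20: m15 [24B, align 4] → 44
within Point: height at 20
20 + 20 = 40

40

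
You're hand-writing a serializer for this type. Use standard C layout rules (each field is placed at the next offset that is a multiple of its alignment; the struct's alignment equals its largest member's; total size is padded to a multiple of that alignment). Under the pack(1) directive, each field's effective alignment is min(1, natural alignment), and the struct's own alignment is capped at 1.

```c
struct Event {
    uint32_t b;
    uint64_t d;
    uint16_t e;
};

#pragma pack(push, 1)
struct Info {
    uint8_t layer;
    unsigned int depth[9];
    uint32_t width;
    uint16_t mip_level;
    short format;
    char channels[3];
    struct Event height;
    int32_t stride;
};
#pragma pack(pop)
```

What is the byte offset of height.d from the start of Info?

Event: 0..4  b  (4B, 4-aligned); 4..8  -- padding (4B); 8..16  d  (8B, 8-aligned); 16..18  e  (2B, 2-aligned); 18..24  -- tail padding (6B); sizeof = 24, alignof = 8
0..1  layer  (1B, 1-aligned)
1..37  depth  (36B, 1-aligned)
37..41  width  (4B, 1-aligned)
41..43  mip_level  (2B, 1-aligned)
43..45  format  (2B, 1-aligned)
45..48  channels  (3B, 1-aligned)
48..72  height  (24B, 1-aligned)
within Event: d at 8
48 + 8 = 56

56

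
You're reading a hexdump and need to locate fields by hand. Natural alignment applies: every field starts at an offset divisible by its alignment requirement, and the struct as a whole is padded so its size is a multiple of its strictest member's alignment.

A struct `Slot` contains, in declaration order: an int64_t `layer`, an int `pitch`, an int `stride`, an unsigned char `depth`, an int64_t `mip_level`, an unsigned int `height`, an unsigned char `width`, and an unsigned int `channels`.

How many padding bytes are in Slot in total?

0..8  layer  (8B, 8-aligned)
8..12  pitch  (4B, 4-aligned)
12..16  stride  (4B, 4-aligned)
16..17  depth  (1B, 1-aligned)
17..24  -- padding (7B)
24..32  mip_level  (8B, 8-aligned)
32..36  height  (4B, 4-aligned)
36..37  width  (1B, 1-aligned)
37..40  -- padding (3B)
40..44  channels  (4B, 4-aligned)
44..48  -- tail padding (4B)
sizeof = 48, alignof = 8
data bytes 34, size 48 → padding 14

14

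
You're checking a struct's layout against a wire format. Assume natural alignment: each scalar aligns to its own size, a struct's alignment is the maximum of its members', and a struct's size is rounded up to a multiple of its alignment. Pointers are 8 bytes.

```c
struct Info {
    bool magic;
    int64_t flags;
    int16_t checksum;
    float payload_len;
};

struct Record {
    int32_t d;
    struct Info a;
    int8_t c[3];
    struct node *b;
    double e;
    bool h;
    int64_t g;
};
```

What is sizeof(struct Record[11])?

Info: 0..1  magic  (1B, 1-aligned); 1..8  -- padding (7B); 8..16  flags  (8B, 8-aligned); 16..18  checksum  (2B, 2-aligned); 18..20  -- padding (2B); 20..24  payload_len  (4B, 4-aligned); sizeof = 24, alignof = 8
0..4  d  (4B, 4-aligned)
4..8  -- padding (4B)
8..32  a  (24B, 8-aligned)
32..35  c  (3B, 1-aligned)
35..40  -- padding (5B)
40..48  b  (8B, 8-aligned)
48..56  e  (8B, 8-aligned)
56..57  h  (1B, 1-aligned)
57..64  -- padding (7B)
64..72  g  (8B, 8-aligned)
sizeof = 72, alignof = 8
array of 11: 11 × 72 = 792

792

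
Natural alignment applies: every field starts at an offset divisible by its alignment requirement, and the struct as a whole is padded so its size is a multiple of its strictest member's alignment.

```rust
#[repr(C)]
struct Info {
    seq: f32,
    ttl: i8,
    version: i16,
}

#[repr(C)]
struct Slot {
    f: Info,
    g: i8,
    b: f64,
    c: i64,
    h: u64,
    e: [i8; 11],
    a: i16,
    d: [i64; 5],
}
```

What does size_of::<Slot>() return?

96 bytes

Info: @0: seq [4B, align 4] → 4; @4: ttl [1B, align 1] → 5; +1 pad (align 2); @6: version [2B, align 2] → 8; size 8, align 4
@0: f [8B, align 4] → 8
@8: g [1B, align 1] → 9
+7 pad (align 8)
@16: b [8B, align 8] → 24
@24: c [8B, align 8] → 32
@32: h [8B, align 8] → 40
@40: e [11B, align 1] → 51
+1 pad (align 2)
@52: a [2B, align 2] → 54
+2 pad (align 8)
@56: d [40B, align 8] → 96
size 96, align 8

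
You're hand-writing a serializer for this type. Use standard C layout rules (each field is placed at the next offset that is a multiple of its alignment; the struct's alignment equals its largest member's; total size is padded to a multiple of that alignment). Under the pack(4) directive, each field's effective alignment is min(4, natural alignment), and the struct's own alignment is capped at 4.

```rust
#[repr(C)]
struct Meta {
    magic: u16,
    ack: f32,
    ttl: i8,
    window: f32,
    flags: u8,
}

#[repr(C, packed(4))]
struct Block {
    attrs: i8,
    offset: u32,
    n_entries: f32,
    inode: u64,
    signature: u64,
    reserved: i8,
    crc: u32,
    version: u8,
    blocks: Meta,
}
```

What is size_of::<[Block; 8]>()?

480

Meta: 0..2  magic  (2B, 2-aligned); 2..4  -- padding (2B); 4..8  ack  (4B, 4-aligned); 8..9  ttl  (1B, 1-aligned); 9..12  -- padding (3B); 12..16  window  (4B, 4-aligned); 16..17  flags  (1B, 1-aligned); 17..20  -- tail padding (3B); sizeof = 20, alignof = 4
0..1  attrs  (1B, 1-aligned)
1..4  -- padding (3B)
4..8  offset  (4B, 4-aligned)
8..12  n_entries  (4B, 4-aligned)
12..20  inode  (8B, 4-aligned)
20..28  signature  (8B, 4-aligned)
28..29  reserved  (1B, 1-aligned)
29..32  -- padding (3B)
32..36  crc  (4B, 4-aligned)
36..37  version  (1B, 1-aligned)
37..40  -- padding (3B)
40..60  blocks  (20B, 4-aligned)
sizeof = 60, alignof = 4
array of 8: 8 × 60 = 480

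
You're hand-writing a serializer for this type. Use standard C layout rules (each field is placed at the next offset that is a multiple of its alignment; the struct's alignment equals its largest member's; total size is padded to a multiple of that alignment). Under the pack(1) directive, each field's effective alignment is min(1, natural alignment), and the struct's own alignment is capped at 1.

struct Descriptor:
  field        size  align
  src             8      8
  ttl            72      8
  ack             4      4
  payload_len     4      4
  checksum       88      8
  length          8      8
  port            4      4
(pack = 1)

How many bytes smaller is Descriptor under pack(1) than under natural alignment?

natural layout:
  @0: src [8B, align 8] → 8
  @8: ttl [72B, align 8] → 80
  @80: ack [4B, align 4] → 84
  @84: payload_len [4B, align 4] → 88
  @88: checksum [88B, align 8] → 176
  @176: length [8B, align 8] → 184
  @184: port [4B, align 4] → 188
  +4 tail pad (align 8)
  size 192, align 8
packed(1) layout:
  @0: src [8B, align 1] → 8
  @8: ttl [72B, align 1] → 80
  @80: ack [4B, align 1] → 84
  @84: payload_len [4B, align 1] → 88
  @88: checksum [88B, align 1] → 176
  @176: length [8B, align 1] → 184
  @184: port [4B, align 1] → 188
  size 188, align 1
192 − 188 = 4

4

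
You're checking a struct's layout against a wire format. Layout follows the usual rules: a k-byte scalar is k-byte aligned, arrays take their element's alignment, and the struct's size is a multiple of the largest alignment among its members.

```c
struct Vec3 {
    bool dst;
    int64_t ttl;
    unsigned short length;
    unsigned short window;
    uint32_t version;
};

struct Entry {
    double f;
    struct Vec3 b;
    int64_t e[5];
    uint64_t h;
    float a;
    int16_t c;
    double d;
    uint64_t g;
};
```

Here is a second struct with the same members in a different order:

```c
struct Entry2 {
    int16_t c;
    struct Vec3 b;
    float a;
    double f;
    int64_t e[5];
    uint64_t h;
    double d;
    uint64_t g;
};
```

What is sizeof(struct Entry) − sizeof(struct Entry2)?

Vec3: @0: dst [1B, align 1] → 1; +7 pad (align 8); @8: ttl [8B, align 8] → 16; @16: length [2B, align 2] → 18; @18: window [2B, align 2] → 20; @20: version [4B, align 4] → 24; size 24, align 8
@0: f [8B, align 8] → 8
@8: b [24B, align 8] → 32
@32: e [40B, align 8] → 72
@72: h [8B, align 8] → 80
@80: a [4B, align 4] → 84
@84: c [2B, align 2] → 86
+2 pad (align 8)
@88: d [8B, align 8] → 96
@96: g [8B, align 8] → 104
size 104, align 8
— Entry2 —
@0: c [2B, align 2] → 2
+6 pad (align 8)
@8: b [24B, align 8] → 32
@32: a [4B, align 4] → 36
+4 pad (align 8)
@40: f [8B, align 8] → 48
@48: e [40B, align 8] → 88
@88: h [8B, align 8] → 96
@96: d [8B, align 8] → 104
@104: g [8B, align 8] → 112
size 112, align 8
104 − 112 = -8

-8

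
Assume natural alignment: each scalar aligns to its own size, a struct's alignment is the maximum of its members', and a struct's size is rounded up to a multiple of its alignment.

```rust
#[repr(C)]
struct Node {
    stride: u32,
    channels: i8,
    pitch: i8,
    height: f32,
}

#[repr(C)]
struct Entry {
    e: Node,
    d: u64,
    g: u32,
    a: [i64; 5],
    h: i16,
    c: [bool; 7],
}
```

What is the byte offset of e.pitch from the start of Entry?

Node: stride at 0 (size 4, align 4) → ends 4; channels at 4 (size 1, align 1) → ends 5; pitch at 5 (size 1, align 1) → ends 6; pad 2 to align 4 for height; height at 8 (size 4, align 4) → ends 12; total 12 bytes, alignment 4
e at 0 (size 12, align 4) → ends 12
within Node: pitch at 5
0 + 5 = 5

5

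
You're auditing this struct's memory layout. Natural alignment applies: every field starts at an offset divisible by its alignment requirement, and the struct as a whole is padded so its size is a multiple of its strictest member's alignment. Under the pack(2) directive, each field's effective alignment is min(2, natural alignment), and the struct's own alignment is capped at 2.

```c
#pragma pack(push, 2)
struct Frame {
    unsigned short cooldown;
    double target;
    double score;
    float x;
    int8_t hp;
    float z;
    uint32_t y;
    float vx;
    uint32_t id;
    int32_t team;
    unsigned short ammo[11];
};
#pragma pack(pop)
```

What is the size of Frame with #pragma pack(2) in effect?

cooldown at 0 (size 2, align 2) → ends 2
target at 2 (size 8, align 2) → ends 10
score at 10 (size 8, align 2) → ends 18
x at 18 (size 4, align 2) → ends 22
hp at 22 (size 1, align 1) → ends 23
pad 1 to align 2 for z
z at 24 (size 4, align 2) → ends 28
y at 28 (size 4, align 2) → ends 32
vx at 32 (size 4, align 2) → ends 36
id at 36 (size 4, align 2) → ends 40
team at 40 (size 4, align 2) → ends 44
ammo at 44 (size 22, align 2) → ends 66
total 66 bytes, alignment 2

66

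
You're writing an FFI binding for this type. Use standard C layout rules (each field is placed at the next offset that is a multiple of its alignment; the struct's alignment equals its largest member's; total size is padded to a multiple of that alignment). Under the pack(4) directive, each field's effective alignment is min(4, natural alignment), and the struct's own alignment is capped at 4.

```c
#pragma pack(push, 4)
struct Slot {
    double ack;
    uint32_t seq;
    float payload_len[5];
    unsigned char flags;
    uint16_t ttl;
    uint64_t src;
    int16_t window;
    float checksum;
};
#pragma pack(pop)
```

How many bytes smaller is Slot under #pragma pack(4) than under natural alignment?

natural layout:
  ack at 0 (size 8, align 8) → ends 8
  seq at 8 (size 4, align 4) → ends 12
  payload_len at 12 (size 20, align 4) → ends 32
  flags at 32 (size 1, align 1) → ends 33
  pad 1 to align 2 for ttl
  ttl at 34 (size 2, align 2) → ends 36
  pad 4 to align 8 for src
  src at 40 (size 8, align 8) → ends 48
  window at 48 (size 2, align 2) → ends 50
  pad 2 to align 4 for checksum
  checksum at 52 (size 4, align 4) → ends 56
  total 56 bytes, alignment 8
packed(4) layout:
  ack at 0 (size 8, align 4) → ends 8
  seq at 8 (size 4, align 4) → ends 12
  payload_len at 12 (size 20, align 4) → ends 32
  flags at 32 (size 1, align 1) → ends 33
  pad 1 to align 2 for ttl
  ttl at 34 (size 2, align 2) → ends 36
  src at 36 (size 8, align 4) → ends 44
  window at 44 (size 2, align 2) → ends 46
  pad 2 to align 4 for checksum
  checksum at 48 (size 4, align 4) → ends 52
  total 52 bytes, alignment 4
56 − 52 = 4

4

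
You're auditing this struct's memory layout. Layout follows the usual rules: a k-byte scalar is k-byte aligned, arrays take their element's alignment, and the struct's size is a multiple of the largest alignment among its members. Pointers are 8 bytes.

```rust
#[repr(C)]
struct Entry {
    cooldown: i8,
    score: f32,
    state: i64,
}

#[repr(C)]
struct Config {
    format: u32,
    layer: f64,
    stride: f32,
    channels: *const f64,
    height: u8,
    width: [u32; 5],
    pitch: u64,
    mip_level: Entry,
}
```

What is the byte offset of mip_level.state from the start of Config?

Entry: 0..1  cooldown  (1B, 1-aligned); 1..4  -- padding (3B); 4..8  score  (4B, 4-aligned); 8..16  state  (8B, 8-aligned); sizeof = 16, alignof = 8
0..4  format  (4B, 4-aligned)
4..8  -- padding (4B)
8..16  layer  (8B, 8-aligned)
16..20  stride  (4B, 4-aligned)
20..24  -- padding (4B)
24..32  channels  (8B, 8-aligned)
32..33  height  (1B, 1-aligned)
33..36  -- padding (3B)
36..56  width  (20B, 4-aligned)
56..64  pitch  (8B, 8-aligned)
64..80  mip_level  (16B, 8-aligned)
within Entry: state at 8
64 + 8 = 72

72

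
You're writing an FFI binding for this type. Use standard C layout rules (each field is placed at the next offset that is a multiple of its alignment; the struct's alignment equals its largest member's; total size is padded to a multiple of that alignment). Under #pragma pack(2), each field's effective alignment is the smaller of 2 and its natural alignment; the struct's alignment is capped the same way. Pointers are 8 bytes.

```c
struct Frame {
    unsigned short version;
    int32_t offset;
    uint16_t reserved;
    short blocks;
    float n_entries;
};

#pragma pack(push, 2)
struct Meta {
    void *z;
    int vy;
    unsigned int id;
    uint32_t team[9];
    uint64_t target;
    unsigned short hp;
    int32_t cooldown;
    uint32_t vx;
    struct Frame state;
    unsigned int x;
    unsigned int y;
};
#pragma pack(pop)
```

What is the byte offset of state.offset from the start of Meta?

Frame: 0..2  version  (2B, 2-aligned); 2..4  -- padding (2B); 4..8  offset  (4B, 4-aligned); 8..10  reserved  (2B, 2-aligned); 10..12  blocks  (2B, 2-aligned); 12..16  n_entries  (4B, 4-aligned); sizeof = 16, alignof = 4
0..8  z  (8B, 2-aligned)
8..12  vy  (4B, 2-aligned)
12..16  id  (4B, 2-aligned)
16..52  team  (36B, 2-aligned)
52..60  target  (8B, 2-aligned)
60..62  hp  (2B, 2-aligned)
62..66  cooldown  (4B, 2-aligned)
66..70  vx  (4B, 2-aligned)
70..86  state  (16B, 2-aligned)
within Frame: offset at 4
70 + 4 = 74

74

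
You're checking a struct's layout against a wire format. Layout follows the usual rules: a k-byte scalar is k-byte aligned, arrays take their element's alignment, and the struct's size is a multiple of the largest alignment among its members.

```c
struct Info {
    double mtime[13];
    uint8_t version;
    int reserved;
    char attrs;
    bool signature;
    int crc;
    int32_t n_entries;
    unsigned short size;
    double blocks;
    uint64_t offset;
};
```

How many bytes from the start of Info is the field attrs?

112

@0: mtime [104B, align 8] → 104
@104: version [1B, align 1] → 105
+3 pad (align 4)
@108: reserved [4B, align 4] → 112
@112: attrs [1B, align 1] → 113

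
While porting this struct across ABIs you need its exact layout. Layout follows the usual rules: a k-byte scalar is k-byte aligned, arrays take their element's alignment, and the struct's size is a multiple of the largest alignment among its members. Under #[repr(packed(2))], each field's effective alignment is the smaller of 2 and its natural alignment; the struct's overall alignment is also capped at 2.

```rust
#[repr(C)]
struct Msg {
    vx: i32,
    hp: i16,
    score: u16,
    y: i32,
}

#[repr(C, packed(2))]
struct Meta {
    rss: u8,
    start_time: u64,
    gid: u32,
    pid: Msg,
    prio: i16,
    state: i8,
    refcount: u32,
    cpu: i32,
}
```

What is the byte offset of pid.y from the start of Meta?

22

Msg: @0: vx [4B, align 4] → 4; @4: hp [2B, align 2] → 6; @6: score [2B, align 2] → 8; @8: y [4B, align 4] → 12; size 12, align 4
@0: rss [1B, align 1] → 1
+1 pad (align 2)
@2: start_time [8B, align 2] → 10
@10: gid [4B, align 2] → 14
@14: pid [12B, align 2] → 26
within Msg: y at 8
14 + 8 = 22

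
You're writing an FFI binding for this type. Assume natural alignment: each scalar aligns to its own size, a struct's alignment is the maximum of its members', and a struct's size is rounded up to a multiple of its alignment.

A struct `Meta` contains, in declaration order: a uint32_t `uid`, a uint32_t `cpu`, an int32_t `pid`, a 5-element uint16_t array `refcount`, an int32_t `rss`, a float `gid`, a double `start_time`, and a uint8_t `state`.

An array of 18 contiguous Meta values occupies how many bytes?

uid at 0 (size 4, align 4) → ends 4
cpu at 4 (size 4, align 4) → ends 8
pid at 8 (size 4, align 4) → ends 12
refcount at 12 (size 10, align 2) → ends 22
pad 2 to align 4 for rss
rss at 24 (size 4, align 4) → ends 28
gid at 28 (size 4, align 4) → ends 32
start_time at 32 (size 8, align 8) → ends 40
state at 40 (size 1, align 1) → ends 41
tail pad 7 to reach multiple of 8
total 48 bytes, alignment 8
array of 18: 18 × 48 = 864

864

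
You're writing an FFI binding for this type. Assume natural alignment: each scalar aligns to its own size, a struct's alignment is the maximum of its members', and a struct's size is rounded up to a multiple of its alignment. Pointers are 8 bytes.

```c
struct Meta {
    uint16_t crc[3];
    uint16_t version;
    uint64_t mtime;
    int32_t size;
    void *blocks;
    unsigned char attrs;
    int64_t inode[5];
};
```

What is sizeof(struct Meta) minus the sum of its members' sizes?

11

crc at 0 (size 6, align 2) → ends 6
version at 6 (size 2, align 2) → ends 8
mtime at 8 (size 8, align 8) → ends 16
size at 16 (size 4, align 4) → ends 20
pad 4 to align 8 for blocks
blocks at 24 (size 8, align 8) → ends 32
attrs at 32 (size 1, align 1) → ends 33
pad 7 to align 8 for inode
inode at 40 (size 40, align 8) → ends 80
total 80 bytes, alignment 8
data bytes 69, size 80 → padding 11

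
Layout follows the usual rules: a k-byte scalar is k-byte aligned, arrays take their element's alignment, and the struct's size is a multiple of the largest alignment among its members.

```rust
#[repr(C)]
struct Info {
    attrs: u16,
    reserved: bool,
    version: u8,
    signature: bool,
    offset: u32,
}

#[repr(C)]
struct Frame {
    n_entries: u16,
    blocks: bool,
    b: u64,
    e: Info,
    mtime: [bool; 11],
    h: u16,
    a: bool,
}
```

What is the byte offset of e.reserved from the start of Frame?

Info: @0: attrs [2B, align 2] → 2; @2: reserved [1B, align 1] → 3; @3: version [1B, align 1] → 4; @4: signature [1B, align 1] → 5; +3 pad (align 4); @8: offset [4B, align 4] → 12; size 12, align 4
@0: n_entries [2B, align 2] → 2
@2: blocks [1B, align 1] → 3
+5 pad (align 8)
@8: b [8B, align 8] → 16
@16: e [12B, align 4] → 28
within Info: reserved at 2
16 + 2 = 18

18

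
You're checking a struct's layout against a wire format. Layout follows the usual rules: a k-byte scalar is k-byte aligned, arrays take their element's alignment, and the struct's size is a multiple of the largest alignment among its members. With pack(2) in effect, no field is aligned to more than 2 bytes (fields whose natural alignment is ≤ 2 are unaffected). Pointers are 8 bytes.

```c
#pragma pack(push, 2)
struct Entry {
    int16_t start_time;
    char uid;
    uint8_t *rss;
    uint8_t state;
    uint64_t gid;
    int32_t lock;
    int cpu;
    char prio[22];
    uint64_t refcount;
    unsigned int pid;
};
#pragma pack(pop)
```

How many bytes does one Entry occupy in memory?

@0: start_time [2B, align 2] → 2
@2: uid [1B, align 1] → 3
+1 pad (align 2)
@4: rss [8B, align 2] → 12
@12: state [1B, align 1] → 13
+1 pad (align 2)
@14: gid [8B, align 2] → 22
@22: lock [4B, align 2] → 26
@26: cpu [4B, align 2] → 30
@30: prio [22B, align 1] → 52
@52: refcount [8B, align 2] → 60
@60: pid [4B, align 2] → 64
size 64, align 2

64 bytes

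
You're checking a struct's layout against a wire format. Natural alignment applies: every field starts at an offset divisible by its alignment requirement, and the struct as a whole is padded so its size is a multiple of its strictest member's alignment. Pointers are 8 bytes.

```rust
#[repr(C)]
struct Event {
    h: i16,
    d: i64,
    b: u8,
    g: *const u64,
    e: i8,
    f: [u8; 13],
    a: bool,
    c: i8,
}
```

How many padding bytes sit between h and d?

6

@0: h [2B, align 2] → 2
+6 pad (align 8)
@8: d [8B, align 8] → 16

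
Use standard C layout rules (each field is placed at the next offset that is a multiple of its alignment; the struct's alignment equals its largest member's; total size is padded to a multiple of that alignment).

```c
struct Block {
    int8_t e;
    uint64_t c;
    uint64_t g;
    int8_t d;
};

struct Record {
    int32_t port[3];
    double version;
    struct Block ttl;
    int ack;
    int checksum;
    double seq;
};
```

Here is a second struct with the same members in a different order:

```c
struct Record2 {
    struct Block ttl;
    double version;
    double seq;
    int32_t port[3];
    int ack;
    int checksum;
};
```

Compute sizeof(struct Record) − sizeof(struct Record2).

0

Block: e at 0 (size 1, align 1) → ends 1; pad 7 to align 8 for c; c at 8 (size 8, align 8) → ends 16; g at 16 (size 8, align 8) → ends 24; d at 24 (size 1, align 1) → ends 25; tail pad 7 to reach multiple of 8; total 32 bytes, alignment 8
port at 0 (size 12, align 4) → ends 12
pad 4 to align 8 for version
version at 16 (size 8, align 8) → ends 24
ttl at 24 (size 32, align 8) → ends 56
ack at 56 (size 4, align 4) → ends 60
checksum at 60 (size 4, align 4) → ends 64
seq at 64 (size 8, align 8) → ends 72
total 72 bytes, alignment 8
— Record2 —
ttl at 0 (size 32, align 8) → ends 32
version at 32 (size 8, align 8) → ends 40
seq at 40 (size 8, align 8) → ends 48
port at 48 (size 12, align 4) → ends 60
ack at 60 (size 4, align 4) → ends 64
checksum at 64 (size 4, align 4) → ends 68
tail pad 4 to reach multiple of 8
total 72 bytes, alignment 8
72 − 72 = 0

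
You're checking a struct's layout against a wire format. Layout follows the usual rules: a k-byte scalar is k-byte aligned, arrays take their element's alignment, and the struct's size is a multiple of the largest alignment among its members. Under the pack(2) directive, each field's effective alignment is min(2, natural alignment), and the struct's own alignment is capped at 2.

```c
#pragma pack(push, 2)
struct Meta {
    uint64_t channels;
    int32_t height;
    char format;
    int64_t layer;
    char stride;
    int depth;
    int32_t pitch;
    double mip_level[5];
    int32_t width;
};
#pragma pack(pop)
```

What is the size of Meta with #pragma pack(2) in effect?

@0: channels [8B, align 2] → 8
@8: height [4B, align 2] → 12
@12: format [1B, align 1] → 13
+1 pad (align 2)
@14: layer [8B, align 2] → 22
@22: stride [1B, align 1] → 23
+1 pad (align 2)
@24: depth [4B, align 2] → 28
@28: pitch [4B, align 2] → 32
@32: mip_level [40B, align 2] → 72
@72: width [4B, align 2] → 76
size 76, align 2

76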